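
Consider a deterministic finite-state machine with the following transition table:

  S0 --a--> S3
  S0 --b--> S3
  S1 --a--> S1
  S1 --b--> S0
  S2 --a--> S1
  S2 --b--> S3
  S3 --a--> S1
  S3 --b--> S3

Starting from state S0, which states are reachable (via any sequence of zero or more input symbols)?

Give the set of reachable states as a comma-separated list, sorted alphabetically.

Answer: S0, S1, S3

Derivation:
BFS from S0:
  visit S0: S0--a-->S3 (new), S0--b-->S3 (seen)
  visit S3: S3--a-->S1 (new), S3--b-->S3 (seen)
  visit S1: S1--a-->S1 (seen), S1--b-->S0 (seen)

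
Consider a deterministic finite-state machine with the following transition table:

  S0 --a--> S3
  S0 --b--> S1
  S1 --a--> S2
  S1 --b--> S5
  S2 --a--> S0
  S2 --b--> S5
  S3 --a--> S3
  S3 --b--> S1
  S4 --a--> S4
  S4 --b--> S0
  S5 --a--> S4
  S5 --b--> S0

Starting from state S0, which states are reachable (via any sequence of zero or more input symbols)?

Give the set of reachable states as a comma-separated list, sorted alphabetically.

BFS from S0:
  visit S0: S0--a-->S3 (new), S0--b-->S1 (new)
  visit S3: S3--a-->S3 (seen), S3--b-->S1 (seen)
  visit S1: S1--a-->S2 (new), S1--b-->S5 (new)
  visit S2: S2--a-->S0 (seen), S2--b-->S5 (seen)
  visit S5: S5--a-->S4 (new), S5--b-->S0 (seen)
  visit S4: S4--a-->S4 (seen), S4--b-->S0 (seen)

Answer: S0, S1, S2, S3, S4, S5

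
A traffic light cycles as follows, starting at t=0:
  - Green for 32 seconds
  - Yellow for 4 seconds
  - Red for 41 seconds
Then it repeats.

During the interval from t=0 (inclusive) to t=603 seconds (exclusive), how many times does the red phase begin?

Answer: 8

Derivation:
Cycle = 32+4+41 = 77s
red phase starts at t = k*77 + 36 for k=0,1,2,...
Need k*77+36 < 603 → k < 7.364
k ∈ {0, ..., 7} → 8 starts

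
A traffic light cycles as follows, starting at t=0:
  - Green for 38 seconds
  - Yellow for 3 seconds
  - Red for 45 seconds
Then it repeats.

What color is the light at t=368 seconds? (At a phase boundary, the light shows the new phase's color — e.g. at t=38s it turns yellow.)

Answer: green

Derivation:
Cycle length = 38 + 3 + 45 = 86s
t = 368, phase_t = 368 mod 86 = 24
24 < 38 (green end) → GREEN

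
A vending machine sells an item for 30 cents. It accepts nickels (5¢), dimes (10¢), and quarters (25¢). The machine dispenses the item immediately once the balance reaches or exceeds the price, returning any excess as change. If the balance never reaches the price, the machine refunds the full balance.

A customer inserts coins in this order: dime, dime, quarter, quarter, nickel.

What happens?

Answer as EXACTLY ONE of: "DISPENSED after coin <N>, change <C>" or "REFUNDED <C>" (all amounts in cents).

Answer: DISPENSED after coin 3, change 15

Derivation:
Price: 30¢
Coin 1 (dime, 10¢): balance = 10¢
Coin 2 (dime, 10¢): balance = 20¢
Coin 3 (quarter, 25¢): balance = 45¢
  → balance >= price → DISPENSE, change = 45 - 30 = 15¢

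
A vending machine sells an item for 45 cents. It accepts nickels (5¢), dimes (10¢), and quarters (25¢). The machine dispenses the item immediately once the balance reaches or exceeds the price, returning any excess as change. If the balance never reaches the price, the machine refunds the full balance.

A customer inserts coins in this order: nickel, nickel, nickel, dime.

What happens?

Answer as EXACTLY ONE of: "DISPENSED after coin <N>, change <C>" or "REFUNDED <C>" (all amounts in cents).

Answer: REFUNDED 25

Derivation:
Price: 45¢
Coin 1 (nickel, 5¢): balance = 5¢
Coin 2 (nickel, 5¢): balance = 10¢
Coin 3 (nickel, 5¢): balance = 15¢
Coin 4 (dime, 10¢): balance = 25¢
All coins inserted, balance 25¢ < price 45¢ → REFUND 25¢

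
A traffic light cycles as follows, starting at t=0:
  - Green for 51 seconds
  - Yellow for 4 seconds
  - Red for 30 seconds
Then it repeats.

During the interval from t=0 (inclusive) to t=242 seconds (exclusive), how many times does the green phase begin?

Answer: 3

Derivation:
Cycle = 51+4+30 = 85s
green phase starts at t = k*85 + 0 for k=0,1,2,...
Need k*85+0 < 242 → k < 2.847
k ∈ {0, ..., 2} → 3 starts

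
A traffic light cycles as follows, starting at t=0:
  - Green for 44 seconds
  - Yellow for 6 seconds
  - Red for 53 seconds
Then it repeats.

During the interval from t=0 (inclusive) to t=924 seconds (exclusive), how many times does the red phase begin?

Cycle = 44+6+53 = 103s
red phase starts at t = k*103 + 50 for k=0,1,2,...
Need k*103+50 < 924 → k < 8.485
k ∈ {0, ..., 8} → 9 starts

Answer: 9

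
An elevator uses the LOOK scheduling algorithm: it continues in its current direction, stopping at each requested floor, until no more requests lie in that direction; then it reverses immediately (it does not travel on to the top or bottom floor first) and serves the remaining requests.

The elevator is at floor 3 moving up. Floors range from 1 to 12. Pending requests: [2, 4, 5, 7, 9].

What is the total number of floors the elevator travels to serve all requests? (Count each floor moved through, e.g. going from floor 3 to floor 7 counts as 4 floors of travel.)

Start at floor 3 moving up, LOOK stop order: [4, 5, 7, 9, 2]
  3 → 4: |4-3| = 1, total = 1
  4 → 5: |5-4| = 1, total = 2
  5 → 7: |7-5| = 2, total = 4
  7 → 9: |9-7| = 2, total = 6
  9 → 2: |2-9| = 7, total = 13

Answer: 13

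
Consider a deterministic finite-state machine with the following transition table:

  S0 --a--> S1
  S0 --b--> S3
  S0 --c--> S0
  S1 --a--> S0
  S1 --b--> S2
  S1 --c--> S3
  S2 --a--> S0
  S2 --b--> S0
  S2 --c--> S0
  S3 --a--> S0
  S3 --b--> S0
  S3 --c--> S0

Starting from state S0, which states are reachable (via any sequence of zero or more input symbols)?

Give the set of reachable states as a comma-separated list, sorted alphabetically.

Answer: S0, S1, S2, S3

Derivation:
BFS from S0:
  visit S0: S0--a-->S1 (new), S0--b-->S3 (new), S0--c-->S0 (seen)
  visit S1: S1--a-->S0 (seen), S1--b-->S2 (new), S1--c-->S3 (seen)
  visit S3: S3--a-->S0 (seen), S3--b-->S0 (seen), S3--c-->S0 (seen)
  visit S2: S2--a-->S0 (seen), S2--b-->S0 (seen), S2--c-->S0 (seen)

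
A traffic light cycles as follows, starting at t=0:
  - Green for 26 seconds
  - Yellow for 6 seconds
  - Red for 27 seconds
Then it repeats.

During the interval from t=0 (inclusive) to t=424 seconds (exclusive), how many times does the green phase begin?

Answer: 8

Derivation:
Cycle = 26+6+27 = 59s
green phase starts at t = k*59 + 0 for k=0,1,2,...
Need k*59+0 < 424 → k < 7.186
k ∈ {0, ..., 7} → 8 starts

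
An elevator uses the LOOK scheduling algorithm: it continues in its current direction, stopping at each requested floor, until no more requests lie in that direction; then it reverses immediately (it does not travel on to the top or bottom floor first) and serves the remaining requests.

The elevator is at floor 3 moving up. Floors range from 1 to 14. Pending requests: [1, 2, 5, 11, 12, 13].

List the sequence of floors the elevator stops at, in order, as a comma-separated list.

Current: 3, moving UP
Serve above first (ascending): [5, 11, 12, 13]
Then reverse, serve below (descending): [2, 1]

Answer: 5, 11, 12, 13, 2, 1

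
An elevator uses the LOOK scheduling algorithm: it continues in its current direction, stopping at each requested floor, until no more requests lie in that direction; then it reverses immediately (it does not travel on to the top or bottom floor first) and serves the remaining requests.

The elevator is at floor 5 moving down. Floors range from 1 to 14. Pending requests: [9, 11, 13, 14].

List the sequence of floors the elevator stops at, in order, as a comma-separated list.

Current: 5, moving DOWN
Serve below first (descending): []
Then reverse, serve above (ascending): [9, 11, 13, 14]

Answer: 9, 11, 13, 14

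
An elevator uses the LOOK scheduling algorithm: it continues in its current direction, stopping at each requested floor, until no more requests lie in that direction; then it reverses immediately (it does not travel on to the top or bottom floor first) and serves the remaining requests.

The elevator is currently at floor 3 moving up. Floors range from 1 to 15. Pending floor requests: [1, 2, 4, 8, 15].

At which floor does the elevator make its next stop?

Answer: 4

Derivation:
Current floor: 3, direction: up
Requests above: [4, 8, 15]
Requests below: [1, 2]
Moving up and requests lie above → nearest above is min([4, 8, 15]) = 4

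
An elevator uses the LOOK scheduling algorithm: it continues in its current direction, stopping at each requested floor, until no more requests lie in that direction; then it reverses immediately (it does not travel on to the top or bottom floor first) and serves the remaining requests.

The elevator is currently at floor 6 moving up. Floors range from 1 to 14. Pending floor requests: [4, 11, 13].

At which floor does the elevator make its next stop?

Current floor: 6, direction: up
Requests above: [11, 13]
Requests below: [4]
Moving up and requests lie above → nearest above is min([11, 13]) = 11

Answer: 11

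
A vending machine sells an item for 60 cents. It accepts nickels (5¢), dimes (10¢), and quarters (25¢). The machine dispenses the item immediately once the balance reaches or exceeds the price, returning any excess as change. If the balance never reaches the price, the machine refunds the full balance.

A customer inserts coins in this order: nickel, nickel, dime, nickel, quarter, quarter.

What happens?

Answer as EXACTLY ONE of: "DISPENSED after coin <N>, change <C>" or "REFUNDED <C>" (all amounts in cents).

Answer: DISPENSED after coin 6, change 15

Derivation:
Price: 60¢
Coin 1 (nickel, 5¢): balance = 5¢
Coin 2 (nickel, 5¢): balance = 10¢
Coin 3 (dime, 10¢): balance = 20¢
Coin 4 (nickel, 5¢): balance = 25¢
Coin 5 (quarter, 25¢): balance = 50¢
Coin 6 (quarter, 25¢): balance = 75¢
  → balance >= price → DISPENSE, change = 75 - 60 = 15¢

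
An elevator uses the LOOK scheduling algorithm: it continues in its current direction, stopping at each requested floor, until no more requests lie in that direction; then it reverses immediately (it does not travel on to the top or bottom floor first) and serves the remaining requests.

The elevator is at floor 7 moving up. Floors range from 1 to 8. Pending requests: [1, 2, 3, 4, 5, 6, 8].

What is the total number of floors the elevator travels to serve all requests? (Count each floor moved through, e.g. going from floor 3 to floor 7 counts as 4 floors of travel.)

Start at floor 7 moving up, LOOK stop order: [8, 6, 5, 4, 3, 2, 1]
  7 → 8: |8-7| = 1, total = 1
  8 → 6: |6-8| = 2, total = 3
  6 → 5: |5-6| = 1, total = 4
  5 → 4: |4-5| = 1, total = 5
  4 → 3: |3-4| = 1, total = 6
  3 → 2: |2-3| = 1, total = 7
  2 → 1: |1-2| = 1, total = 8

Answer: 8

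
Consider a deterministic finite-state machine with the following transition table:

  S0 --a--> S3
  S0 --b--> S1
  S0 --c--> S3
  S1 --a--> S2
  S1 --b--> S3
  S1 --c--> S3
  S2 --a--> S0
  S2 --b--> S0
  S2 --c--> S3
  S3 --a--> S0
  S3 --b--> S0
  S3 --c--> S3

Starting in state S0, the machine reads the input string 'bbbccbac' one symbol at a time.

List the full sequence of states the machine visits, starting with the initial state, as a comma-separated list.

Start: S0
  read 'b': S0 --b--> S1
  read 'b': S1 --b--> S3
  read 'b': S3 --b--> S0
  read 'c': S0 --c--> S3
  read 'c': S3 --c--> S3
  read 'b': S3 --b--> S0
  read 'a': S0 --a--> S3
  read 'c': S3 --c--> S3

Answer: S0, S1, S3, S0, S3, S3, S0, S3, S3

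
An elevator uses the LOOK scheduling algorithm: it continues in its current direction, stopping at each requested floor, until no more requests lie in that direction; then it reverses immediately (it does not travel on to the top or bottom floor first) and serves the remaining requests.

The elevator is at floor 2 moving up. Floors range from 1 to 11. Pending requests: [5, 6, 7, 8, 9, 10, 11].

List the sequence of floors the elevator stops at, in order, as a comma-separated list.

Current: 2, moving UP
Serve above first (ascending): [5, 6, 7, 8, 9, 10, 11]
Then reverse, serve below (descending): []

Answer: 5, 6, 7, 8, 9, 10, 11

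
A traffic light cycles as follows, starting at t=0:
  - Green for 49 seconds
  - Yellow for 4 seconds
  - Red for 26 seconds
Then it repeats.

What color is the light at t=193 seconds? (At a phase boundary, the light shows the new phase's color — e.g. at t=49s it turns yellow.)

Answer: green

Derivation:
Cycle length = 49 + 4 + 26 = 79s
t = 193, phase_t = 193 mod 79 = 35
35 < 49 (green end) → GREEN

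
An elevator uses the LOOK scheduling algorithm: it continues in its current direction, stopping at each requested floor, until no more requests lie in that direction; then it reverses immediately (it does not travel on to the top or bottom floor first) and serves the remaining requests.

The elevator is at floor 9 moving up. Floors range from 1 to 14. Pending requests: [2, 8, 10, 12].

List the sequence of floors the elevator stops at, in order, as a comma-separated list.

Answer: 10, 12, 8, 2

Derivation:
Current: 9, moving UP
Serve above first (ascending): [10, 12]
Then reverse, serve below (descending): [8, 2]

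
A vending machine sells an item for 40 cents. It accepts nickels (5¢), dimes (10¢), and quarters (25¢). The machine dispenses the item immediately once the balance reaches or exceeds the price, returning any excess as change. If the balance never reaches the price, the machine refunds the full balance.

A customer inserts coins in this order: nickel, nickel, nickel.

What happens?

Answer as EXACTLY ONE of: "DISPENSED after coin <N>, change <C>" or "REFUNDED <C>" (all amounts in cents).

Price: 40¢
Coin 1 (nickel, 5¢): balance = 5¢
Coin 2 (nickel, 5¢): balance = 10¢
Coin 3 (nickel, 5¢): balance = 15¢
All coins inserted, balance 15¢ < price 40¢ → REFUND 15¢

Answer: REFUNDED 15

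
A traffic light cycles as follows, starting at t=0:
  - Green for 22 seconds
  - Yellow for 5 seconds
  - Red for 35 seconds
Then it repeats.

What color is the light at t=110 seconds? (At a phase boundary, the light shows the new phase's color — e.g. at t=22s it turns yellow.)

Answer: red

Derivation:
Cycle length = 22 + 5 + 35 = 62s
t = 110, phase_t = 110 mod 62 = 48
48 >= 27 → RED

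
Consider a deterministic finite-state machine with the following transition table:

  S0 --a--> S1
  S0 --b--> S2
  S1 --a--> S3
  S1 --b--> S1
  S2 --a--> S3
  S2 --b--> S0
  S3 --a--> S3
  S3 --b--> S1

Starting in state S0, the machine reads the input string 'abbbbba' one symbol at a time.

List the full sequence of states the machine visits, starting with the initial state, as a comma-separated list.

Answer: S0, S1, S1, S1, S1, S1, S1, S3

Derivation:
Start: S0
  read 'a': S0 --a--> S1
  read 'b': S1 --b--> S1
  read 'b': S1 --b--> S1
  read 'b': S1 --b--> S1
  read 'b': S1 --b--> S1
  read 'b': S1 --b--> S1
  read 'a': S1 --a--> S3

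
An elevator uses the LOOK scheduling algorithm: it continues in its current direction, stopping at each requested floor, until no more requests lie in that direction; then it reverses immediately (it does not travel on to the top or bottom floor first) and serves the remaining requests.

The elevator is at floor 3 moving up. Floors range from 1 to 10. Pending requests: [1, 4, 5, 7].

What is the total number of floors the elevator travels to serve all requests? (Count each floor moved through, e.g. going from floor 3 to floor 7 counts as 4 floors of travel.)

Start at floor 3 moving up, LOOK stop order: [4, 5, 7, 1]
  3 → 4: |4-3| = 1, total = 1
  4 → 5: |5-4| = 1, total = 2
  5 → 7: |7-5| = 2, total = 4
  7 → 1: |1-7| = 6, total = 10

Answer: 10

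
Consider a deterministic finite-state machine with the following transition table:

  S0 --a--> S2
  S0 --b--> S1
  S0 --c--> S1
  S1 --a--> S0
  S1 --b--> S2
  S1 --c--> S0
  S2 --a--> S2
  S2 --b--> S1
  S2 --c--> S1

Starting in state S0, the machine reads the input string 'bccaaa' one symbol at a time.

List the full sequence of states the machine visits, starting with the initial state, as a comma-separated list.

Answer: S0, S1, S0, S1, S0, S2, S2

Derivation:
Start: S0
  read 'b': S0 --b--> S1
  read 'c': S1 --c--> S0
  read 'c': S0 --c--> S1
  read 'a': S1 --a--> S0
  read 'a': S0 --a--> S2
  read 'a': S2 --a--> S2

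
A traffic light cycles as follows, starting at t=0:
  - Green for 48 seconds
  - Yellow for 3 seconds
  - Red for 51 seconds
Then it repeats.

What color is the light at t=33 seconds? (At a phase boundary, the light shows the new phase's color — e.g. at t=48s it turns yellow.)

Cycle length = 48 + 3 + 51 = 102s
t = 33, phase_t = 33 mod 102 = 33
33 < 48 (green end) → GREEN

Answer: green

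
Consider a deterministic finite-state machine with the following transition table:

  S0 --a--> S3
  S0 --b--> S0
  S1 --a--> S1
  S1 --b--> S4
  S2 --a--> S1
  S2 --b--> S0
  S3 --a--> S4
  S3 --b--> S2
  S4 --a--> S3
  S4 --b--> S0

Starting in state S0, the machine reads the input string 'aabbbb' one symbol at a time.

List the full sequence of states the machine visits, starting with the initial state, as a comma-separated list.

Answer: S0, S3, S4, S0, S0, S0, S0

Derivation:
Start: S0
  read 'a': S0 --a--> S3
  read 'a': S3 --a--> S4
  read 'b': S4 --b--> S0
  read 'b': S0 --b--> S0
  read 'b': S0 --b--> S0
  read 'b': S0 --b--> S0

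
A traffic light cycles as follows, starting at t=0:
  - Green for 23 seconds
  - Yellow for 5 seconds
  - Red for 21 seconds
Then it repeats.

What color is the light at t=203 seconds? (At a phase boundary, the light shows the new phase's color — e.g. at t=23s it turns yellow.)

Answer: green

Derivation:
Cycle length = 23 + 5 + 21 = 49s
t = 203, phase_t = 203 mod 49 = 7
7 < 23 (green end) → GREEN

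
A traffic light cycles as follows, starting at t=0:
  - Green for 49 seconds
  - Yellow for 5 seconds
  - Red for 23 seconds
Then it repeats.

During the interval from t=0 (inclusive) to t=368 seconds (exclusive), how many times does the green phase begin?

Cycle = 49+5+23 = 77s
green phase starts at t = k*77 + 0 for k=0,1,2,...
Need k*77+0 < 368 → k < 4.779
k ∈ {0, ..., 4} → 5 starts

Answer: 5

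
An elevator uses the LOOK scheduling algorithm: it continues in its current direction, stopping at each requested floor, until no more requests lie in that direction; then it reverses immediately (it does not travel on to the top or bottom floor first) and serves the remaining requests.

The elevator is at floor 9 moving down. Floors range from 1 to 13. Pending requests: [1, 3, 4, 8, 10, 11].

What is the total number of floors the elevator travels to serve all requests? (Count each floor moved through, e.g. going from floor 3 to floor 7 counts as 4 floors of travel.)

Start at floor 9 moving down, LOOK stop order: [8, 4, 3, 1, 10, 11]
  9 → 8: |8-9| = 1, total = 1
  8 → 4: |4-8| = 4, total = 5
  4 → 3: |3-4| = 1, total = 6
  3 → 1: |1-3| = 2, total = 8
  1 → 10: |10-1| = 9, total = 17
  10 → 11: |11-10| = 1, total = 18

Answer: 18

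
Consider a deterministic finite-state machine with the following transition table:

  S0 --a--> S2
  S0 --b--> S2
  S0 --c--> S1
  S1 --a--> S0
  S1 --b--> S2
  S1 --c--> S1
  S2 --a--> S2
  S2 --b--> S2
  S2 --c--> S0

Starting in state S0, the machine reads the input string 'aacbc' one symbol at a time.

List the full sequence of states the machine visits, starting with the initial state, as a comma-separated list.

Answer: S0, S2, S2, S0, S2, S0

Derivation:
Start: S0
  read 'a': S0 --a--> S2
  read 'a': S2 --a--> S2
  read 'c': S2 --c--> S0
  read 'b': S0 --b--> S2
  read 'c': S2 --c--> S0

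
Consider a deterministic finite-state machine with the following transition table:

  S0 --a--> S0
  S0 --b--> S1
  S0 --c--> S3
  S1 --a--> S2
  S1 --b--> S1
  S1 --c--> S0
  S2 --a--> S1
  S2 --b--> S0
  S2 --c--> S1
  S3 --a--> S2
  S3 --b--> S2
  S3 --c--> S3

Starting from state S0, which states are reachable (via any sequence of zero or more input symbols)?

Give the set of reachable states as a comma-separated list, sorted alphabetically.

Answer: S0, S1, S2, S3

Derivation:
BFS from S0:
  visit S0: S0--a-->S0 (seen), S0--b-->S1 (new), S0--c-->S3 (new)
  visit S1: S1--a-->S2 (new), S1--b-->S1 (seen), S1--c-->S0 (seen)
  visit S3: S3--a-->S2 (seen), S3--b-->S2 (seen), S3--c-->S3 (seen)
  visit S2: S2--a-->S1 (seen), S2--b-->S0 (seen), S2--c-->S1 (seen)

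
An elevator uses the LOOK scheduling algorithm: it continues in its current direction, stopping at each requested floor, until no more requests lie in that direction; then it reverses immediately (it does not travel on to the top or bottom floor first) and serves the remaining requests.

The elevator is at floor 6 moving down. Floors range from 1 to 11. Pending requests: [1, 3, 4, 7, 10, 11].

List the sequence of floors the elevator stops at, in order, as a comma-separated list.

Answer: 4, 3, 1, 7, 10, 11

Derivation:
Current: 6, moving DOWN
Serve below first (descending): [4, 3, 1]
Then reverse, serve above (ascending): [7, 10, 11]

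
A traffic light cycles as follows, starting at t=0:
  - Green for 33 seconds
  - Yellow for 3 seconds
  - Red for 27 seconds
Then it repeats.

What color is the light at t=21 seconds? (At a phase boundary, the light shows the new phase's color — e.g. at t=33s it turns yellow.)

Answer: green

Derivation:
Cycle length = 33 + 3 + 27 = 63s
t = 21, phase_t = 21 mod 63 = 21
21 < 33 (green end) → GREEN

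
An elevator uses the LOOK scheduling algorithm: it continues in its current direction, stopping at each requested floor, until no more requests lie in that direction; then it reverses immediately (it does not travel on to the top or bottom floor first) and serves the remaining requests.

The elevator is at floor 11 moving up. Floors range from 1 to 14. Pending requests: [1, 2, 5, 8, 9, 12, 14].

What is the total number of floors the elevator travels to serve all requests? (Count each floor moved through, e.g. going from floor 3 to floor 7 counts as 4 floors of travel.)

Start at floor 11 moving up, LOOK stop order: [12, 14, 9, 8, 5, 2, 1]
  11 → 12: |12-11| = 1, total = 1
  12 → 14: |14-12| = 2, total = 3
  14 → 9: |9-14| = 5, total = 8
  9 → 8: |8-9| = 1, total = 9
  8 → 5: |5-8| = 3, total = 12
  5 → 2: |2-5| = 3, total = 15
  2 → 1: |1-2| = 1, total = 16

Answer: 16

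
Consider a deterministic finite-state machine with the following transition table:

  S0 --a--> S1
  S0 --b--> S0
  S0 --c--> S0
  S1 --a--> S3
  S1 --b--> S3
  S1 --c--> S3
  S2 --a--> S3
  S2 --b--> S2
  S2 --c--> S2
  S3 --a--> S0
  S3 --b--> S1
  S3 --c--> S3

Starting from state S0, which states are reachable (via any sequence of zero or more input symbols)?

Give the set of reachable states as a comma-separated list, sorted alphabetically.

BFS from S0:
  visit S0: S0--a-->S1 (new), S0--b-->S0 (seen), S0--c-->S0 (seen)
  visit S1: S1--a-->S3 (new), S1--b-->S3 (seen), S1--c-->S3 (seen)
  visit S3: S3--a-->S0 (seen), S3--b-->S1 (seen), S3--c-->S3 (seen)

Answer: S0, S1, S3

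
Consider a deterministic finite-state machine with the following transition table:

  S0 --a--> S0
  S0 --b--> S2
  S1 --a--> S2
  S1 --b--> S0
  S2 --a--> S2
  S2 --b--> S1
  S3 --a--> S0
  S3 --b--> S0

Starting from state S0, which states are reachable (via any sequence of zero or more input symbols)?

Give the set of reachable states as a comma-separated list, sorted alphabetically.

Answer: S0, S1, S2

Derivation:
BFS from S0:
  visit S0: S0--a-->S0 (seen), S0--b-->S2 (new)
  visit S2: S2--a-->S2 (seen), S2--b-->S1 (new)
  visit S1: S1--a-->S2 (seen), S1--b-->S0 (seen)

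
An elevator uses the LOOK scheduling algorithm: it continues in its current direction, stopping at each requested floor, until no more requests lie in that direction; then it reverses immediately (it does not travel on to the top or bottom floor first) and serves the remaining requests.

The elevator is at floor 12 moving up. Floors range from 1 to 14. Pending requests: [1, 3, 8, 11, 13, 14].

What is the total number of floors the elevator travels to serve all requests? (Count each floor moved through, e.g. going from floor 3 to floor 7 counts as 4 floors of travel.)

Answer: 15

Derivation:
Start at floor 12 moving up, LOOK stop order: [13, 14, 11, 8, 3, 1]
  12 → 13: |13-12| = 1, total = 1
  13 → 14: |14-13| = 1, total = 2
  14 → 11: |11-14| = 3, total = 5
  11 → 8: |8-11| = 3, total = 8
  8 → 3: |3-8| = 5, total = 13
  3 → 1: |1-3| = 2, total = 15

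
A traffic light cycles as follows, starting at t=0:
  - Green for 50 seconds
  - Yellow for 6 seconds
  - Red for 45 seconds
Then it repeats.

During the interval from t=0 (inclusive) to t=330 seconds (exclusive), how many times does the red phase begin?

Cycle = 50+6+45 = 101s
red phase starts at t = k*101 + 56 for k=0,1,2,...
Need k*101+56 < 330 → k < 2.713
k ∈ {0, ..., 2} → 3 starts

Answer: 3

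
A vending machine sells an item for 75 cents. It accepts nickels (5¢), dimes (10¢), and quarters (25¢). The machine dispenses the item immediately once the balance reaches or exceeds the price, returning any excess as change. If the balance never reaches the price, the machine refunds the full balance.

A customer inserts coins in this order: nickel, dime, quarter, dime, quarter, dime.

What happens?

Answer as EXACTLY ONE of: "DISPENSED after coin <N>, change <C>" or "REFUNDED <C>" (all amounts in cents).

Answer: DISPENSED after coin 5, change 0

Derivation:
Price: 75¢
Coin 1 (nickel, 5¢): balance = 5¢
Coin 2 (dime, 10¢): balance = 15¢
Coin 3 (quarter, 25¢): balance = 40¢
Coin 4 (dime, 10¢): balance = 50¢
Coin 5 (quarter, 25¢): balance = 75¢
  → balance >= price → DISPENSE, change = 75 - 75 = 0¢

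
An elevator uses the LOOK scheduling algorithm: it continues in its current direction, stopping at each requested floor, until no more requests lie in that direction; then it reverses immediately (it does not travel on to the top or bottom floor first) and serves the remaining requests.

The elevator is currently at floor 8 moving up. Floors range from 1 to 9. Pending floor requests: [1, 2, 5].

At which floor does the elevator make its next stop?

Current floor: 8, direction: up
Requests above: []
Requests below: [1, 2, 5]
Moving up but no requests above → reverse; nearest below is max([1, 2, 5]) = 5

Answer: 5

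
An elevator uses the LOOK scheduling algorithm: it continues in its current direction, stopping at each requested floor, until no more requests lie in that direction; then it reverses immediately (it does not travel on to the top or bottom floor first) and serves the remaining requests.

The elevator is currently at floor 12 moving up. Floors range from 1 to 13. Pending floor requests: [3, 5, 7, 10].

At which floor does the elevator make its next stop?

Current floor: 12, direction: up
Requests above: []
Requests below: [3, 5, 7, 10]
Moving up but no requests above → reverse; nearest below is max([3, 5, 7, 10]) = 10

Answer: 10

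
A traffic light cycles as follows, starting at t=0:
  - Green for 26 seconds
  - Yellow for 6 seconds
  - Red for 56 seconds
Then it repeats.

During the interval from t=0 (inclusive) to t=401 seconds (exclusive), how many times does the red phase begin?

Answer: 5

Derivation:
Cycle = 26+6+56 = 88s
red phase starts at t = k*88 + 32 for k=0,1,2,...
Need k*88+32 < 401 → k < 4.193
k ∈ {0, ..., 4} → 5 starts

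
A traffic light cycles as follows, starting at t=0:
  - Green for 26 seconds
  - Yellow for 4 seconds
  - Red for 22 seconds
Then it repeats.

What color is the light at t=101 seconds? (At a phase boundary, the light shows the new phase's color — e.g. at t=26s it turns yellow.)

Answer: red

Derivation:
Cycle length = 26 + 4 + 22 = 52s
t = 101, phase_t = 101 mod 52 = 49
49 >= 30 → RED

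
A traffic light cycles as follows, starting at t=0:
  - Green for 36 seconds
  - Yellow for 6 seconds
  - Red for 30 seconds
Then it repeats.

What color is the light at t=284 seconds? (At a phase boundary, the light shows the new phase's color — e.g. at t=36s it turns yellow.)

Cycle length = 36 + 6 + 30 = 72s
t = 284, phase_t = 284 mod 72 = 68
68 >= 42 → RED

Answer: red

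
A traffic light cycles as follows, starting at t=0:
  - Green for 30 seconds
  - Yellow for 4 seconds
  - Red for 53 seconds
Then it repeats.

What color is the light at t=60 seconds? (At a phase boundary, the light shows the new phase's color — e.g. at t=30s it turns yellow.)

Cycle length = 30 + 4 + 53 = 87s
t = 60, phase_t = 60 mod 87 = 60
60 >= 34 → RED

Answer: red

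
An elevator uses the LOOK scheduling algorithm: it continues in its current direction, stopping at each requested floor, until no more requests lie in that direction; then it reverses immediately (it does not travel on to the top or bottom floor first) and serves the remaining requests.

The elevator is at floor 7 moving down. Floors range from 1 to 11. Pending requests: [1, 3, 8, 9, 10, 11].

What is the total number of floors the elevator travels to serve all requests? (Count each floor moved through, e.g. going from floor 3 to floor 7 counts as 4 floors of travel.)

Start at floor 7 moving down, LOOK stop order: [3, 1, 8, 9, 10, 11]
  7 → 3: |3-7| = 4, total = 4
  3 → 1: |1-3| = 2, total = 6
  1 → 8: |8-1| = 7, total = 13
  8 → 9: |9-8| = 1, total = 14
  9 → 10: |10-9| = 1, total = 15
  10 → 11: |11-10| = 1, total = 16

Answer: 16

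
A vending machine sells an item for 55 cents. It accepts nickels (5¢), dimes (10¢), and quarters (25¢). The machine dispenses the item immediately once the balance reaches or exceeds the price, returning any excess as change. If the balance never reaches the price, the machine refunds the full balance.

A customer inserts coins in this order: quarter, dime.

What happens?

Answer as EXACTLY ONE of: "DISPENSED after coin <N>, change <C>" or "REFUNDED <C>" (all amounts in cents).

Answer: REFUNDED 35

Derivation:
Price: 55¢
Coin 1 (quarter, 25¢): balance = 25¢
Coin 2 (dime, 10¢): balance = 35¢
All coins inserted, balance 35¢ < price 55¢ → REFUND 35¢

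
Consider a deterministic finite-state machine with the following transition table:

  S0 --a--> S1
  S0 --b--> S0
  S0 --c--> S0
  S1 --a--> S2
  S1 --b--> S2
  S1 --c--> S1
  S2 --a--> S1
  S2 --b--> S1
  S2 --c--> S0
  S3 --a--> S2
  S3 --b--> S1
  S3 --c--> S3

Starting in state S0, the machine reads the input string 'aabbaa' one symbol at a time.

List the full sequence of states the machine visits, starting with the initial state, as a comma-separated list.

Start: S0
  read 'a': S0 --a--> S1
  read 'a': S1 --a--> S2
  read 'b': S2 --b--> S1
  read 'b': S1 --b--> S2
  read 'a': S2 --a--> S1
  read 'a': S1 --a--> S2

Answer: S0, S1, S2, S1, S2, S1, S2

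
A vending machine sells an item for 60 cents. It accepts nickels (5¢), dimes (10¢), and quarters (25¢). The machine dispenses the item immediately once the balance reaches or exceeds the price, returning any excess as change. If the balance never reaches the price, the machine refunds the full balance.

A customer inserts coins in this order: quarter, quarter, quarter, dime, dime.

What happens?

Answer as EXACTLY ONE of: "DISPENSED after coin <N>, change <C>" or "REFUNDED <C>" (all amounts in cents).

Answer: DISPENSED after coin 3, change 15

Derivation:
Price: 60¢
Coin 1 (quarter, 25¢): balance = 25¢
Coin 2 (quarter, 25¢): balance = 50¢
Coin 3 (quarter, 25¢): balance = 75¢
  → balance >= price → DISPENSE, change = 75 - 60 = 15¢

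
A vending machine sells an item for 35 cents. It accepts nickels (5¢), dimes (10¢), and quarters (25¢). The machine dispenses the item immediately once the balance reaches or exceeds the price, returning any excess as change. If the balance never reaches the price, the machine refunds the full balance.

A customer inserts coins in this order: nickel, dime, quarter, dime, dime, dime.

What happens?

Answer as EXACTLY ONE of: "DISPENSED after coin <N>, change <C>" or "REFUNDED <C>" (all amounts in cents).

Answer: DISPENSED after coin 3, change 5

Derivation:
Price: 35¢
Coin 1 (nickel, 5¢): balance = 5¢
Coin 2 (dime, 10¢): balance = 15¢
Coin 3 (quarter, 25¢): balance = 40¢
  → balance >= price → DISPENSE, change = 40 - 35 = 5¢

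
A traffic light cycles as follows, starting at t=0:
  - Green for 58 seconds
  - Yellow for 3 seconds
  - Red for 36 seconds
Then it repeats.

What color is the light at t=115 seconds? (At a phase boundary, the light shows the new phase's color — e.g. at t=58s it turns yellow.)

Answer: green

Derivation:
Cycle length = 58 + 3 + 36 = 97s
t = 115, phase_t = 115 mod 97 = 18
18 < 58 (green end) → GREEN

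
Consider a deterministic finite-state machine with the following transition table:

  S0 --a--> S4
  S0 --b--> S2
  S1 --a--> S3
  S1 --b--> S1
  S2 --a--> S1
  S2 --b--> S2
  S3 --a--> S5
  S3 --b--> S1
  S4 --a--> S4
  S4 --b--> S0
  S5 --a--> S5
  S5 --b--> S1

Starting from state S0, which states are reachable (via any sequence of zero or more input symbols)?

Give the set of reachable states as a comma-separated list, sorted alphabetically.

BFS from S0:
  visit S0: S0--a-->S4 (new), S0--b-->S2 (new)
  visit S4: S4--a-->S4 (seen), S4--b-->S0 (seen)
  visit S2: S2--a-->S1 (new), S2--b-->S2 (seen)
  visit S1: S1--a-->S3 (new), S1--b-->S1 (seen)
  visit S3: S3--a-->S5 (new), S3--b-->S1 (seen)
  visit S5: S5--a-->S5 (seen), S5--b-->S1 (seen)

Answer: S0, S1, S2, S3, S4, S5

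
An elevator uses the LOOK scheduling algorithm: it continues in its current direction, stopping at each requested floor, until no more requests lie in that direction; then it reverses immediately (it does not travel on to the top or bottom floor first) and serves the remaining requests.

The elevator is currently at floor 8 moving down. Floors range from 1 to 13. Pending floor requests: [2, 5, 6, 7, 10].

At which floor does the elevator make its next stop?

Answer: 7

Derivation:
Current floor: 8, direction: down
Requests above: [10]
Requests below: [2, 5, 6, 7]
Moving down and requests lie below → nearest below is max([2, 5, 6, 7]) = 7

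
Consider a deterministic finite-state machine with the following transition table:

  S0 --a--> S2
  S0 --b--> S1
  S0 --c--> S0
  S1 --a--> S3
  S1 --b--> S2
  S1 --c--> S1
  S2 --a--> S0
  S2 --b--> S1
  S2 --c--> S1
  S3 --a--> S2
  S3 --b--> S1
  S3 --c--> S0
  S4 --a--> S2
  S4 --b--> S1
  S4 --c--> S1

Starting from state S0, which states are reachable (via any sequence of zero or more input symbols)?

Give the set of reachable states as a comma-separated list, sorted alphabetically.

BFS from S0:
  visit S0: S0--a-->S2 (new), S0--b-->S1 (new), S0--c-->S0 (seen)
  visit S2: S2--a-->S0 (seen), S2--b-->S1 (seen), S2--c-->S1 (seen)
  visit S1: S1--a-->S3 (new), S1--b-->S2 (seen), S1--c-->S1 (seen)
  visit S3: S3--a-->S2 (seen), S3--b-->S1 (seen), S3--c-->S0 (seen)

Answer: S0, S1, S2, S3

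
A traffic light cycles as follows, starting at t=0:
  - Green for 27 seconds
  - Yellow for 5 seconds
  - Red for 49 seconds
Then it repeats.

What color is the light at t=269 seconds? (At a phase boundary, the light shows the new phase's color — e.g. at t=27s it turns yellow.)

Cycle length = 27 + 5 + 49 = 81s
t = 269, phase_t = 269 mod 81 = 26
26 < 27 (green end) → GREEN

Answer: green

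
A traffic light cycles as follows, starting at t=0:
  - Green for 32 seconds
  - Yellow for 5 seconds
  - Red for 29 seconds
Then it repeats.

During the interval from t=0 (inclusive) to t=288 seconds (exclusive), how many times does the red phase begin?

Answer: 4

Derivation:
Cycle = 32+5+29 = 66s
red phase starts at t = k*66 + 37 for k=0,1,2,...
Need k*66+37 < 288 → k < 3.803
k ∈ {0, ..., 3} → 4 starts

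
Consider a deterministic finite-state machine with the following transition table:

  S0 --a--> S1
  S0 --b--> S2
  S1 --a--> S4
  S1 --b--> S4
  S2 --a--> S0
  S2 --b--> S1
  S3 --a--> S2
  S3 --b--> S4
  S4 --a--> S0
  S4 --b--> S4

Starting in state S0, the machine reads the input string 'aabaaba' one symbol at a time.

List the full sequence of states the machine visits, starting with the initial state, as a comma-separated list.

Answer: S0, S1, S4, S4, S0, S1, S4, S0

Derivation:
Start: S0
  read 'a': S0 --a--> S1
  read 'a': S1 --a--> S4
  read 'b': S4 --b--> S4
  read 'a': S4 --a--> S0
  read 'a': S0 --a--> S1
  read 'b': S1 --b--> S4
  read 'a': S4 --a--> S0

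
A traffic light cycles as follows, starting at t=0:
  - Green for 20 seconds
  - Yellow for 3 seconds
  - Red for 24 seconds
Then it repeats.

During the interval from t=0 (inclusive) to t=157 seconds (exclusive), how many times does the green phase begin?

Answer: 4

Derivation:
Cycle = 20+3+24 = 47s
green phase starts at t = k*47 + 0 for k=0,1,2,...
Need k*47+0 < 157 → k < 3.340
k ∈ {0, ..., 3} → 4 starts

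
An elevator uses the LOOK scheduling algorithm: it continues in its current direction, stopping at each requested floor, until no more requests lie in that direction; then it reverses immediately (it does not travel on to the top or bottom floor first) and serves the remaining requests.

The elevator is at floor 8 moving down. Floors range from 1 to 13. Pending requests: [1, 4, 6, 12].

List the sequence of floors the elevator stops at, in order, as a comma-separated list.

Current: 8, moving DOWN
Serve below first (descending): [6, 4, 1]
Then reverse, serve above (ascending): [12]

Answer: 6, 4, 1, 12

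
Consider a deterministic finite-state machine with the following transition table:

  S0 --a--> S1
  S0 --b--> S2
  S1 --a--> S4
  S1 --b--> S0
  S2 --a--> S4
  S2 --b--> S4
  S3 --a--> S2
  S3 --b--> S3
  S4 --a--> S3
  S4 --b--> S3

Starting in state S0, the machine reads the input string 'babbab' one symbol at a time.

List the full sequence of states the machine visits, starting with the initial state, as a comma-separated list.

Start: S0
  read 'b': S0 --b--> S2
  read 'a': S2 --a--> S4
  read 'b': S4 --b--> S3
  read 'b': S3 --b--> S3
  read 'a': S3 --a--> S2
  read 'b': S2 --b--> S4

Answer: S0, S2, S4, S3, S3, S2, S4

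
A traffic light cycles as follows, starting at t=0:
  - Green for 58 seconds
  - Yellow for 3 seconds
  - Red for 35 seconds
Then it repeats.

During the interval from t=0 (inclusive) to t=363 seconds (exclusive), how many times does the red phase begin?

Cycle = 58+3+35 = 96s
red phase starts at t = k*96 + 61 for k=0,1,2,...
Need k*96+61 < 363 → k < 3.146
k ∈ {0, ..., 3} → 4 starts

Answer: 4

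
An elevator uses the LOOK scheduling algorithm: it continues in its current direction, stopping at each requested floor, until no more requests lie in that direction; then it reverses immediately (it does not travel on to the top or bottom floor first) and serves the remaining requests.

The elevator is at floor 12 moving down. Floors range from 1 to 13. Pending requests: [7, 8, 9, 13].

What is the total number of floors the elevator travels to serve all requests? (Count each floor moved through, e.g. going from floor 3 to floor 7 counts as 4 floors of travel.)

Answer: 11

Derivation:
Start at floor 12 moving down, LOOK stop order: [9, 8, 7, 13]
  12 → 9: |9-12| = 3, total = 3
  9 → 8: |8-9| = 1, total = 4
  8 → 7: |7-8| = 1, total = 5
  7 → 13: |13-7| = 6, total = 11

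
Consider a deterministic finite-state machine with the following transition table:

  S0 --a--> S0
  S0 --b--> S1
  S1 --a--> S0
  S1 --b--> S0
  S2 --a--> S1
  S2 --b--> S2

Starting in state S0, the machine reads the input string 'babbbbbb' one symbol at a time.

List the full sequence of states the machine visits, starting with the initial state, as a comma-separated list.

Start: S0
  read 'b': S0 --b--> S1
  read 'a': S1 --a--> S0
  read 'b': S0 --b--> S1
  read 'b': S1 --b--> S0
  read 'b': S0 --b--> S1
  read 'b': S1 --b--> S0
  read 'b': S0 --b--> S1
  read 'b': S1 --b--> S0

Answer: S0, S1, S0, S1, S0, S1, S0, S1, S0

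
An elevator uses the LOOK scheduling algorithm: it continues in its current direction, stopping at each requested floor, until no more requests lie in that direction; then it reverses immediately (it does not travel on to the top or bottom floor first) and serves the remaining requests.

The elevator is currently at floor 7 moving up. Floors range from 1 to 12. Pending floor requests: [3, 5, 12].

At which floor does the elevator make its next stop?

Answer: 12

Derivation:
Current floor: 7, direction: up
Requests above: [12]
Requests below: [3, 5]
Moving up and requests lie above → nearest above is min([12]) = 12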